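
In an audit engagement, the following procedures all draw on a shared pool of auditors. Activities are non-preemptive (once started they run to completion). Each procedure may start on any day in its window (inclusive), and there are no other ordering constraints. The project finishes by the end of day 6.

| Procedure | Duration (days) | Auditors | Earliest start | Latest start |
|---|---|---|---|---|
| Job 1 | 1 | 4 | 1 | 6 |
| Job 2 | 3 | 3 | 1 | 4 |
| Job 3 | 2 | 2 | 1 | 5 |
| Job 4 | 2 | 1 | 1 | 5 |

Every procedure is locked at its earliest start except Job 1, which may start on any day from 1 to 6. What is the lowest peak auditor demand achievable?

Job 1@1: d1:10  d2:6  d3:3  d4:0  d5:0  d6:0 → peak 10
Job 1@2: d1:6  d2:10  d3:3  d4:0  d5:0  d6:0 → peak 10
Job 1@3: d1:6  d2:6  d3:7  d4:0  d5:0  d6:0 → peak 7
Job 1@4: d1:6  d2:6  d3:3  d4:4  d5:0  d6:0 → peak 6
Job 1@5: d1:6  d2:6  d3:3  d4:0  d5:4  d6:0 → peak 6
Job 1@6: d1:6  d2:6  d3:3  d4:0  d5:0  d6:4 → peak 6
Best is Job 1@4, peak 6.

6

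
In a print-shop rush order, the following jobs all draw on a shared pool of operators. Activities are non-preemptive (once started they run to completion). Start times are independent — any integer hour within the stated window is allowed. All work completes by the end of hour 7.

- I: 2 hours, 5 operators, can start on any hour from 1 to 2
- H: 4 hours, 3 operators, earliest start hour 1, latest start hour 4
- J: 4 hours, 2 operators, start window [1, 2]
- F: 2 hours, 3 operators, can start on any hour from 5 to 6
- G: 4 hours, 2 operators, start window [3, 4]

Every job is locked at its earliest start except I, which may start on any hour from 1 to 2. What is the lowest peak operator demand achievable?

I@1: h1:10  h2:10  h3:7  h4:7  h5:5  h6:5  h7:0 → peak 10
I@2: h1:5  h2:10  h3:12  h4:7  h5:5  h6:5  h7:0 → peak 12
Best is I@1, peak 10.

10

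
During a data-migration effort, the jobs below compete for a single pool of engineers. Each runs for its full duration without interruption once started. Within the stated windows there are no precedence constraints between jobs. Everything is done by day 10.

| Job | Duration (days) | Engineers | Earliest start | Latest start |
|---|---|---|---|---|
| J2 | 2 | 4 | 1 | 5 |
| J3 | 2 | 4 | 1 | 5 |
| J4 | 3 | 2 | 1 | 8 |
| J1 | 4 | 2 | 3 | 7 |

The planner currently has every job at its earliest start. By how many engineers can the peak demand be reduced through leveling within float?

Early-start peak: d1:10  d2:10  d3:4  d4:2  d5:2  d6:2  d7:0  d8:0  d9:0  d10:0 ⇒ 10.
Leveled (J2@1, J3@3, J4@5, J1@5): d1:4  d2:4  d3:4  d4:4  d5:4  d6:4  d7:4  d8:2  d9:0  d10:0 ⇒ 4.
Reduction 10 − 4 = 6.

6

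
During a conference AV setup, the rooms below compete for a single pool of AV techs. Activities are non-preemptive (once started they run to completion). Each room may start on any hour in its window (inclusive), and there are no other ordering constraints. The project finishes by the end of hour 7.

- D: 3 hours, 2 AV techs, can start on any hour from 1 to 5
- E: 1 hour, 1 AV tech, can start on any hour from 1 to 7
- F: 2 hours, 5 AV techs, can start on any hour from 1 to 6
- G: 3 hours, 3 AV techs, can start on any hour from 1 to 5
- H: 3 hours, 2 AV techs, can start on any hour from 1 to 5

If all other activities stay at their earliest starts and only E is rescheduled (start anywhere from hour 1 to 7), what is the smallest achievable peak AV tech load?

12

E@1: h1:13  h2:12  h3:7  h4:0  h5:0  h6:0  h7:0 → peak 13
E@2: h1:12  h2:13  h3:7  h4:0  h5:0  h6:0  h7:0 → peak 13
E@3: h1:12  h2:12  h3:8  h4:0  h5:0  h6:0  h7:0 → peak 12
E@4: h1:12  h2:12  h3:7  h4:1  h5:0  h6:0  h7:0 → peak 12
E@5: h1:12  h2:12  h3:7  h4:0  h5:1  h6:0  h7:0 → peak 12
E@6: h1:12  h2:12  h3:7  h4:0  h5:0  h6:1  h7:0 → peak 12
E@7: h1:12  h2:12  h3:7  h4:0  h5:0  h6:0  h7:1 → peak 12
Best is E@3, peak 12.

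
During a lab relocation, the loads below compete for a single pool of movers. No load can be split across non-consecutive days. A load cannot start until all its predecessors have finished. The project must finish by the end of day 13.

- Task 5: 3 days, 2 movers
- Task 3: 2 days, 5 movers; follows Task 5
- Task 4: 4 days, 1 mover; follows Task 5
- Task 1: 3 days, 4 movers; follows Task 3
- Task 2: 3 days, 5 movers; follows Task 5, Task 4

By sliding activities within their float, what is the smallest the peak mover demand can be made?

Early-start (Task 5@1, Task 3@4, Task 4@4, Task 1@6, Task 2@8) gives peak 9: d1:2  d2:2  d3:2  d4:6  d5:6  d6:5  d7:5  d8:9  d9:5  d10:5  d11:0  d12:0  d13:0.
Shift Task 4→6, Task 2→10.
Schedule Task 5@1, Task 3@4, Task 4@6, Task 1@6, Task 2@10: d1:2  d2:2  d3:2  d4:5  d5:5  d6:5  d7:5  d8:5  d9:1  d10:5  d11:5  d12:5  d13:0 — peak 5.

5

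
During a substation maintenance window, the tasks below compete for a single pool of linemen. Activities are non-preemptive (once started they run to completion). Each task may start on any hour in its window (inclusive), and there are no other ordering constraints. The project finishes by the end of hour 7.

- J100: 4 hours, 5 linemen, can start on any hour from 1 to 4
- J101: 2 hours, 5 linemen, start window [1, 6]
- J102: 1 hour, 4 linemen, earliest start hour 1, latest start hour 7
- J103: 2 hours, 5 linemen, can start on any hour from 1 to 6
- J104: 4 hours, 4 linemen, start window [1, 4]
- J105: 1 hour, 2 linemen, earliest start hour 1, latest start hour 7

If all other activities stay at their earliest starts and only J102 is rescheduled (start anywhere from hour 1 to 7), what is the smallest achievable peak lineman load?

J102@1: h1:25  h2:19  h3:9  h4:9  h5:0  h6:0  h7:0 → peak 25
J102@2: h1:21  h2:23  h3:9  h4:9  h5:0  h6:0  h7:0 → peak 23
J102@3: h1:21  h2:19  h3:13  h4:9  h5:0  h6:0  h7:0 → peak 21
J102@4: h1:21  h2:19  h3:9  h4:13  h5:0  h6:0  h7:0 → peak 21
J102@5: h1:21  h2:19  h3:9  h4:9  h5:4  h6:0  h7:0 → peak 21
J102@6: h1:21  h2:19  h3:9  h4:9  h5:0  h6:4  h7:0 → peak 21
J102@7: h1:21  h2:19  h3:9  h4:9  h5:0  h6:0  h7:4 → peak 21
Best is J102@3, peak 21.

21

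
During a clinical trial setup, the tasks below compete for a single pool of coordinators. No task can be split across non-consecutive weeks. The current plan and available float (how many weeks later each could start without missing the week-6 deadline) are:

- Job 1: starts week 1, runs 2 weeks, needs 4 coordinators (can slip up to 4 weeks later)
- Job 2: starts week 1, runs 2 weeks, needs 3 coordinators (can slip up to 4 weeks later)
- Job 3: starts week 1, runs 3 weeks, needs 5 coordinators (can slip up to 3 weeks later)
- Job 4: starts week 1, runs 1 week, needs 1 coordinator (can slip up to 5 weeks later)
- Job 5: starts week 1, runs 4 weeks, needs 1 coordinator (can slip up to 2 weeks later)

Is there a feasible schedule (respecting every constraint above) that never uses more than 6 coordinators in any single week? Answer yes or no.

The minimum achievable peak is 7; 6 < 7, so no feasible schedule stays within the cap.

no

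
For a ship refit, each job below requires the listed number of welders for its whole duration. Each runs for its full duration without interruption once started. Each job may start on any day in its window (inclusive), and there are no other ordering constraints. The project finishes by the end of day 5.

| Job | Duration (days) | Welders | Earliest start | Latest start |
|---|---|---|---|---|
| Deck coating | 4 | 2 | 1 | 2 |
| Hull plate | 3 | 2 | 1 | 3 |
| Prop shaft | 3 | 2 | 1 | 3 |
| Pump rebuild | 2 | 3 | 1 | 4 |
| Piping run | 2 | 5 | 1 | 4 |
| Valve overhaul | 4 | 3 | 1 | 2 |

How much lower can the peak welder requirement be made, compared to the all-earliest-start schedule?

Early-start peak: d1:17  d2:17  d3:9  d4:5  d5:0 ⇒ 17.
Leveled (Deck coating@1, Hull plate@1, Prop shaft@1, Pump rebuild@1, Piping run@4, Valve overhaul@1): d1:12  d2:12  d3:9  d4:10  d5:5 ⇒ 12.
Reduction 17 − 12 = 5.

5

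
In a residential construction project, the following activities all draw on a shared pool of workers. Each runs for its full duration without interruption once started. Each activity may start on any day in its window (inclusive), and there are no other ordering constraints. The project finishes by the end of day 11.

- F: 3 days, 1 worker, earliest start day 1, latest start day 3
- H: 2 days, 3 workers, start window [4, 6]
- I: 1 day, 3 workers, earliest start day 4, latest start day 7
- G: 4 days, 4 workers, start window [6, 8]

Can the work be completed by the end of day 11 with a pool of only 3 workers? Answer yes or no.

no

The minimum achievable peak is 4; 3 < 4, so no feasible schedule stays within the cap.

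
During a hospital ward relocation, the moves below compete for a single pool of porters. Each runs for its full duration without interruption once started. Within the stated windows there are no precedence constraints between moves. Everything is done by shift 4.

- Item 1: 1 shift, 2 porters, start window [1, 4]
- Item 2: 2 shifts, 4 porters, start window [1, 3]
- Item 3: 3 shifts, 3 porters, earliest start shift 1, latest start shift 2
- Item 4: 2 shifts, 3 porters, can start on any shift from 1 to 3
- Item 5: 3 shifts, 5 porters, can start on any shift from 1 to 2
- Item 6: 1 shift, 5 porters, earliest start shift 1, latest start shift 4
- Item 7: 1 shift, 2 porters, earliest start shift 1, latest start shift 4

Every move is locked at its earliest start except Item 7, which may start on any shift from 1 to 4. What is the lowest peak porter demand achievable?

Item 7@1: s1:24  s2:15  s3:8  s4:0 → peak 24
Item 7@2: s1:22  s2:17  s3:8  s4:0 → peak 22
Item 7@3: s1:22  s2:15  s3:10  s4:0 → peak 22
Item 7@4: s1:22  s2:15  s3:8  s4:2 → peak 22
Best is Item 7@2, peak 22.

22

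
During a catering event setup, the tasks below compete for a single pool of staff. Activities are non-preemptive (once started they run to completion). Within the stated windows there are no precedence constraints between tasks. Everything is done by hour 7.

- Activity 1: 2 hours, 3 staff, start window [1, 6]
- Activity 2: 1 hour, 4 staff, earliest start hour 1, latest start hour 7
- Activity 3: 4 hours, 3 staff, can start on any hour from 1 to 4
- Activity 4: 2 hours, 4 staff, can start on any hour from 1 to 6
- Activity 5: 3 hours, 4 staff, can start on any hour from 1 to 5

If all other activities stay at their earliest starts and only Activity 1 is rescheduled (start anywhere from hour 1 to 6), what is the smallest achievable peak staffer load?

15

Activity 1@1: h1:18  h2:14  h3:7  h4:3  h5:0  h6:0  h7:0 → peak 18
Activity 1@2: h1:15  h2:14  h3:10  h4:3  h5:0  h6:0  h7:0 → peak 15
Activity 1@3: h1:15  h2:11  h3:10  h4:6  h5:0  h6:0  h7:0 → peak 15
Activity 1@4: h1:15  h2:11  h3:7  h4:6  h5:3  h6:0  h7:0 → peak 15
Activity 1@5: h1:15  h2:11  h3:7  h4:3  h5:3  h6:3  h7:0 → peak 15
Activity 1@6: h1:15  h2:11  h3:7  h4:3  h5:0  h6:3  h7:3 → peak 15
Best is Activity 1@2, peak 15.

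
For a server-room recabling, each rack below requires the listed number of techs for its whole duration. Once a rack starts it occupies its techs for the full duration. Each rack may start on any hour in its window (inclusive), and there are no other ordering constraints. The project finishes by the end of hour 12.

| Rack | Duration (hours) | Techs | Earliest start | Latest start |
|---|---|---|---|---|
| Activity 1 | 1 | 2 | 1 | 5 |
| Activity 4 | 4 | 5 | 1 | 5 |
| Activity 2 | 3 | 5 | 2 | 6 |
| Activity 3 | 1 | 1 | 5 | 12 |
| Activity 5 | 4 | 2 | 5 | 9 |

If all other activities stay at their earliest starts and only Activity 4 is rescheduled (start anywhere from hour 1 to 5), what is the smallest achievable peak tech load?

8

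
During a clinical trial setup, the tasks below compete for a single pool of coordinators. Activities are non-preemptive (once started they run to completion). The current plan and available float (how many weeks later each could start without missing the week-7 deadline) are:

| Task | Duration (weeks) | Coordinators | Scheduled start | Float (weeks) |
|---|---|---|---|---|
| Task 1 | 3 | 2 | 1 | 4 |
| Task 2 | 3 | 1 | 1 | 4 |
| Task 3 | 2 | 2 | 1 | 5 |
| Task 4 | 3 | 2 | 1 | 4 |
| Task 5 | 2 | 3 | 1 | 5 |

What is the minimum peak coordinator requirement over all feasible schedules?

Early-start (Task 1@1, Task 2@1, Task 3@1, Task 4@1, Task 5@1) gives peak 10: w1:10  w2:10  w3:5  w4:0  w5:0  w6:0  w7:0.
Shift Task 2→4, Task 4→3, Task 5→6.
Schedule Task 1@1, Task 2@4, Task 3@1, Task 4@3, Task 5@6: w1:4  w2:4  w3:4  w4:3  w5:3  w6:4  w7:3 — peak 4.
Total coordinator-weeks = 25 over 7 weeks ⇒ peak ≥ ⌈25/7⌉ = 4, so 4 is optimal.

4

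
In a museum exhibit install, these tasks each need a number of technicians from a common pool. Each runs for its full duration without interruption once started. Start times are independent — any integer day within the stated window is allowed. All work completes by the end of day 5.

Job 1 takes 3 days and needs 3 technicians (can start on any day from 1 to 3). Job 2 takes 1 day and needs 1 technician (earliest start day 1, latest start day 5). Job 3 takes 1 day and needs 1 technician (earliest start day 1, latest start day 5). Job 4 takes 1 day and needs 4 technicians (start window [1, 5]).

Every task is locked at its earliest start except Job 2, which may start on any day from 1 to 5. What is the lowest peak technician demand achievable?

8

Job 2@1: d1:9  d2:3  d3:3  d4:0  d5:0 → peak 9
Job 2@2: d1:8  d2:4  d3:3  d4:0  d5:0 → peak 8
Job 2@3: d1:8  d2:3  d3:4  d4:0  d5:0 → peak 8
Job 2@4: d1:8  d2:3  d3:3  d4:1  d5:0 → peak 8
Job 2@5: d1:8  d2:3  d3:3  d4:0  d5:1 → peak 8
Best is Job 2@2, peak 8.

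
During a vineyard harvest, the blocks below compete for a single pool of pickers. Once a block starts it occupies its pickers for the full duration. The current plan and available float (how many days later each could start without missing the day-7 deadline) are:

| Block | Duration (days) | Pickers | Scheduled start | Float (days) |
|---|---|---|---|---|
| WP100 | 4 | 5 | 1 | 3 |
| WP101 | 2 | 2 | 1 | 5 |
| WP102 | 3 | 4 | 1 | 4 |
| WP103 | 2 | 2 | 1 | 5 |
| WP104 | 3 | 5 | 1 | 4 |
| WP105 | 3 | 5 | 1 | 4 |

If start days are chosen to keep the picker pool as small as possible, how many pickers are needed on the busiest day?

11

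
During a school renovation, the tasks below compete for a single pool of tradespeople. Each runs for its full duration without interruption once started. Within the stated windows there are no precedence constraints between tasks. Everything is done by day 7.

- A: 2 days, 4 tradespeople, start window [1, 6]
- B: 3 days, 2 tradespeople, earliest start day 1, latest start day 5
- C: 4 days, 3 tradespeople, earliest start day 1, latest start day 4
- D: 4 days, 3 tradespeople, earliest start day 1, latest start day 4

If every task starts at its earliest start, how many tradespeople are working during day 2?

At early start, day 2 has: A, B, C, D.
Demand: 4 + 2 + 3 + 3 = 12.

12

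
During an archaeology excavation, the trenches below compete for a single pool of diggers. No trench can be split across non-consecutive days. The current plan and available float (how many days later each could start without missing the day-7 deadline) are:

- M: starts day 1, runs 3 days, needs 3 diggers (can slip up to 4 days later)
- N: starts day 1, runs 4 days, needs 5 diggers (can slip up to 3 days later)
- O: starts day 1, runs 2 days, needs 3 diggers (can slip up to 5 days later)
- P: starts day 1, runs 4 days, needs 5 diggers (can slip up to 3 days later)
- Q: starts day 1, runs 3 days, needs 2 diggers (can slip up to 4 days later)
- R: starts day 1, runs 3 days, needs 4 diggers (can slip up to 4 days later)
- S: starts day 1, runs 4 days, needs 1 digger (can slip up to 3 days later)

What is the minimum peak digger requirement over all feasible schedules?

Early-start (M@1, N@1, O@1, P@1, Q@1, R@1, S@1) gives peak 23: d1:23  d2:23  d3:20  d4:11  d5:0  d6:0  d7:0.
Shift P→4, Q→5, R→5.
Schedule M@1, N@1, O@1, P@4, Q@5, R@5, S@1: d1:12  d2:12  d3:9  d4:11  d5:11  d6:11  d7:11 — peak 12.

12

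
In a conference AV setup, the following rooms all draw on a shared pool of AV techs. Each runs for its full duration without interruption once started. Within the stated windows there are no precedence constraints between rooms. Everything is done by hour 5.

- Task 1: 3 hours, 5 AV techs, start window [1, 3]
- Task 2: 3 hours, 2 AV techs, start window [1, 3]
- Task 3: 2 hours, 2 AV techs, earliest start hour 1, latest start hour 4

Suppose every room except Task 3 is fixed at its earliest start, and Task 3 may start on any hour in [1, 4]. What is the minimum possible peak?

Task 3@1: h1:9  h2:9  h3:7  h4:0  h5:0 → peak 9
Task 3@2: h1:7  h2:9  h3:9  h4:0  h5:0 → peak 9
Task 3@3: h1:7  h2:7  h3:9  h4:2  h5:0 → peak 9
Task 3@4: h1:7  h2:7  h3:7  h4:2  h5:2 → peak 7
Best is Task 3@4, peak 7.

7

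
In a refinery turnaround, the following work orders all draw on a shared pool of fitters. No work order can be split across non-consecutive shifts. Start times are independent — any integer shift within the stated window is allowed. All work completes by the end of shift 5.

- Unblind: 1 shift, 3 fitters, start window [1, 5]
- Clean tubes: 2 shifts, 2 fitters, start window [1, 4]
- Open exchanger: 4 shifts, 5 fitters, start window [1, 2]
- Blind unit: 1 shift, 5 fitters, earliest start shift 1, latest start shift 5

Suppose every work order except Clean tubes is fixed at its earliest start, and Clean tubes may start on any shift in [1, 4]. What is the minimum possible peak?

Clean tubes@1: s1:15  s2:7  s3:5  s4:5  s5:0 → peak 15
Clean tubes@2: s1:13  s2:7  s3:7  s4:5  s5:0 → peak 13
Clean tubes@3: s1:13  s2:5  s3:7  s4:7  s5:0 → peak 13
Clean tubes@4: s1:13  s2:5  s3:5  s4:7  s5:2 → peak 13
Best is Clean tubes@2, peak 13.

13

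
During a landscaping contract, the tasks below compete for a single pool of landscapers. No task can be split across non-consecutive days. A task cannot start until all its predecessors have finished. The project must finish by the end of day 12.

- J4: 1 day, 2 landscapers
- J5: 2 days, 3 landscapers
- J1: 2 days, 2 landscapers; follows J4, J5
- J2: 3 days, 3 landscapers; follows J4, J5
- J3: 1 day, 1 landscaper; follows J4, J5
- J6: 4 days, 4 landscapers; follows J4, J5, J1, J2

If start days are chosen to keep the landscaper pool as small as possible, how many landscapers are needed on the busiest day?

4

Early-start (J4@1, J5@1, J1@3, J2@3, J3@3, J6@6) gives peak 6: d1:5  d2:3  d3:6  d4:5  d5:3  d6:4  d7:4  d8:4  d9:4  d10:0  d11:0  d12:0.
Shift J5→2, J1→4, J2→6, J3→4, J6→9.
Schedule J4@1, J5@2, J1@4, J2@6, J3@4, J6@9: d1:2  d2:3  d3:3  d4:3  d5:2  d6:3  d7:3  d8:3  d9:4  d10:4  d11:4  d12:4 — peak 4.
Total landscaper-days = 38 over 12 days ⇒ peak ≥ ⌈38/12⌉ = 4, so 4 is optimal.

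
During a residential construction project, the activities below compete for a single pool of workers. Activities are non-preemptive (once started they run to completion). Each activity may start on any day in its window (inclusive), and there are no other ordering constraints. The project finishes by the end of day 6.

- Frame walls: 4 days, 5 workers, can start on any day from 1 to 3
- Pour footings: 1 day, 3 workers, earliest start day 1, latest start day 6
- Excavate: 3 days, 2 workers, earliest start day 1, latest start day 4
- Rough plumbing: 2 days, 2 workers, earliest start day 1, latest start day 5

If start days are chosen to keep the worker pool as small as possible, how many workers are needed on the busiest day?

Early-start (Frame walls@1, Pour footings@1, Excavate@1, Rough plumbing@1) gives peak 12: d1:12  d2:9  d3:7  d4:5  d5:0  d6:0.
Shift Pour footings→5, Rough plumbing→4.
Schedule Frame walls@1, Pour footings@5, Excavate@1, Rough plumbing@4: d1:7  d2:7  d3:7  d4:7  d5:5  d6:0 — peak 7.

7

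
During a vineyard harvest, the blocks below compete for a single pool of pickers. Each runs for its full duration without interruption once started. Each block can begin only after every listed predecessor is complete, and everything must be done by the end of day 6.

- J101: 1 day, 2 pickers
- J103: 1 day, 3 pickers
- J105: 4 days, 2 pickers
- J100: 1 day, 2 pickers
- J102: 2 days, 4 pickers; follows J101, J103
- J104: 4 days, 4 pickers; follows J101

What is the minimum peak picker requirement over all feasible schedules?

8

Early-start (J101@1, J103@1, J105@1, J100@1, J102@2, J104@2) gives peak 10: d1:9  d2:10  d3:10  d4:6  d5:4  d6:0.
Shift J100→2, J102→5.
Schedule J101@1, J103@1, J105@1, J100@2, J102@5, J104@2: d1:7  d2:8  d3:6  d4:6  d5:8  d6:4 — peak 8.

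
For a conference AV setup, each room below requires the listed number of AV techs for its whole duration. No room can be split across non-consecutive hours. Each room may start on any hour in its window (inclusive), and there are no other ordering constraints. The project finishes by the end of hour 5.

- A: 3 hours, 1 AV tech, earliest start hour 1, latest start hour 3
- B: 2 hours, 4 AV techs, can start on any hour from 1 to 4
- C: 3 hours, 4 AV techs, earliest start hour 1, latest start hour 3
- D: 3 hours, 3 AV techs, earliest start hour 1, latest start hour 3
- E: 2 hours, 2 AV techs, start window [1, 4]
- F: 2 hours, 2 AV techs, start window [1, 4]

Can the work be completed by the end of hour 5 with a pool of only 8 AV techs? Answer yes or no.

Schedule A@1, B@1, C@3, D@1, E@4, F@4: h1:8  h2:8  h3:8  h4:8  h5:8 — peak 8 ≤ 8.

yes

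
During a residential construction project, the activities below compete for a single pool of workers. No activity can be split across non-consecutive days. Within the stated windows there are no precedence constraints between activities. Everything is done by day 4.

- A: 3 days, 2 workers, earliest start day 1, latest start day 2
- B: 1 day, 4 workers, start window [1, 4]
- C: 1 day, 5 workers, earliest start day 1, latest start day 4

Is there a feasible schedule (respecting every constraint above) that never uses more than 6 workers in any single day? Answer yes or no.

yes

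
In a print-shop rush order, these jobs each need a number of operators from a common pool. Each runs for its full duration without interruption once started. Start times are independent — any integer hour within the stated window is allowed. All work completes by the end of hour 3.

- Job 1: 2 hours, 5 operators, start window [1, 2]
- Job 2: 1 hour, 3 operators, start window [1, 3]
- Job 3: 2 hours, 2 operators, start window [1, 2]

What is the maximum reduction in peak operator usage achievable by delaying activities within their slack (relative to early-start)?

Early-start peak: h1:10  h2:7  h3:0 ⇒ 10.
Leveled (Job 1@1, Job 2@3, Job 3@1): h1:7  h2:7  h3:3 ⇒ 7.
Reduction 10 − 7 = 3.

3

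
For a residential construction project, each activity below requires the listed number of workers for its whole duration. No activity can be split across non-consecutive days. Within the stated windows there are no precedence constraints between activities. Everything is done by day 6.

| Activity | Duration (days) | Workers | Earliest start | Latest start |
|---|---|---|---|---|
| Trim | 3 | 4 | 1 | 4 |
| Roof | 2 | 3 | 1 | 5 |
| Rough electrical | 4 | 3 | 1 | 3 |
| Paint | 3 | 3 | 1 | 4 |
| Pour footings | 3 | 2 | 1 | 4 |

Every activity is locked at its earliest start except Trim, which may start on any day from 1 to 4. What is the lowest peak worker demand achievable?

Trim@1: d1:15  d2:15  d3:12  d4:3  d5:0  d6:0 → peak 15
Trim@2: d1:11  d2:15  d3:12  d4:7  d5:0  d6:0 → peak 15
Trim@3: d1:11  d2:11  d3:12  d4:7  d5:4  d6:0 → peak 12
Trim@4: d1:11  d2:11  d3:8  d4:7  d5:4  d6:4 → peak 11
Best is Trim@4, peak 11.

11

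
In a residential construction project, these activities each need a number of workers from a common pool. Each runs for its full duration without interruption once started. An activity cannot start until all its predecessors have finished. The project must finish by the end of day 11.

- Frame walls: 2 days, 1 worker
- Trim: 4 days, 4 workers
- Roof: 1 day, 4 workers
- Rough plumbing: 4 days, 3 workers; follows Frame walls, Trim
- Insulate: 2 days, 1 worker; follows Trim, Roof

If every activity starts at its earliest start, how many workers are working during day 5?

At early start, day 5 has: Rough plumbing, Insulate.
Demand: 3 + 1 = 4.

4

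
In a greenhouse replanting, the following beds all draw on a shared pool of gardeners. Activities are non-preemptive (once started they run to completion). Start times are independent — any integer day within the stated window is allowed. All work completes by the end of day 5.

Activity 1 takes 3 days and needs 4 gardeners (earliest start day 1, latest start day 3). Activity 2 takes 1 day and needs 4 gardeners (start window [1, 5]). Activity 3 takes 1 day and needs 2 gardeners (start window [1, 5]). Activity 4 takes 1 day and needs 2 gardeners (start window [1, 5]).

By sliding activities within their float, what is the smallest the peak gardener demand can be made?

Early-start (Activity 1@1, Activity 2@1, Activity 3@1, Activity 4@1) gives peak 12: d1:12  d2:4  d3:4  d4:0  d5:0.
Shift Activity 2→4, Activity 3→5, Activity 4→5.
Schedule Activity 1@1, Activity 2@4, Activity 3@5, Activity 4@5: d1:4  d2:4  d3:4  d4:4  d5:4 — peak 4.
Total gardener-days = 20 over 5 days ⇒ peak ≥ ⌈20/5⌉ = 4, so 4 is optimal.

4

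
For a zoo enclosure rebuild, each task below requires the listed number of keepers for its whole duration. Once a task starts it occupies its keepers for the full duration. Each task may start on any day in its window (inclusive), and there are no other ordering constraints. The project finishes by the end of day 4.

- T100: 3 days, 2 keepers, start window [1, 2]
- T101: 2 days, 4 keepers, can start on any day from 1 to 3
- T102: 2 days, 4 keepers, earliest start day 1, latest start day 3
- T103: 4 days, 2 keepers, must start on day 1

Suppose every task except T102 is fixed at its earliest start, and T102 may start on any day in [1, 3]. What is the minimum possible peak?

8

T102@1: d1:12  d2:12  d3:4  d4:2 → peak 12
T102@2: d1:8  d2:12  d3:8  d4:2 → peak 12
T102@3: d1:8  d2:8  d3:8  d4:6 → peak 8
Best is T102@3, peak 8.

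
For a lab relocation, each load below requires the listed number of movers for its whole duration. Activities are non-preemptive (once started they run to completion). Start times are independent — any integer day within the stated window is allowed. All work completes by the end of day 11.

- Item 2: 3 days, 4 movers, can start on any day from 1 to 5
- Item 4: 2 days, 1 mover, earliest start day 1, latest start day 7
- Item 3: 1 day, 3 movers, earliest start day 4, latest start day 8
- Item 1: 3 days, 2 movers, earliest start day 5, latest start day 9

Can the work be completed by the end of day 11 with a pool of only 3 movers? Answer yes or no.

The minimum achievable peak is 4; 3 < 4, so no feasible schedule stays within the cap.

no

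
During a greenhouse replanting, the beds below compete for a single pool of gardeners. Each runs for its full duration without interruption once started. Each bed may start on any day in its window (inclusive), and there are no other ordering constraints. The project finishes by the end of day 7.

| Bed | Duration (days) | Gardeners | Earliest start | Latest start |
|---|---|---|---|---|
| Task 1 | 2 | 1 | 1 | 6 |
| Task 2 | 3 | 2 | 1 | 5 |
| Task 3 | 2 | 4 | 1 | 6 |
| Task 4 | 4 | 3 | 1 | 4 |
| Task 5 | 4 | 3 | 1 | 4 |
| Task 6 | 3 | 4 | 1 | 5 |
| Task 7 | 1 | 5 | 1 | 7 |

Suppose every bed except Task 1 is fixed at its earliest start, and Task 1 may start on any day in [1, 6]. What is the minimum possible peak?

Task 1@1: d1:22  d2:17  d3:12  d4:6  d5:0  d6:0  d7:0 → peak 22
Task 1@2: d1:21  d2:17  d3:13  d4:6  d5:0  d6:0  d7:0 → peak 21
Task 1@3: d1:21  d2:16  d3:13  d4:7  d5:0  d6:0  d7:0 → peak 21
Task 1@4: d1:21  d2:16  d3:12  d4:7  d5:1  d6:0  d7:0 → peak 21
Task 1@5: d1:21  d2:16  d3:12  d4:6  d5:1  d6:1  d7:0 → peak 21
Task 1@6: d1:21  d2:16  d3:12  d4:6  d5:0  d6:1  d7:1 → peak 21
Best is Task 1@2, peak 21.

21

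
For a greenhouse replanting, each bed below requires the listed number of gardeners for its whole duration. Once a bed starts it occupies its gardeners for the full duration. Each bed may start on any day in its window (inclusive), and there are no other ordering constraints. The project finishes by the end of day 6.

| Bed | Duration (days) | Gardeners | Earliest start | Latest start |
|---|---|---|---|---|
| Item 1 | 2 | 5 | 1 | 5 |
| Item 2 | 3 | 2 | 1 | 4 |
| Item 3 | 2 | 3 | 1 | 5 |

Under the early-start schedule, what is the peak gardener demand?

Early-start schedule: Item 1@1, Item 2@1, Item 3@1.
Load per day: day 1: 10, day 2: 10, day 3: 2, day 4: 0, day 5: 0, day 6: 0.
Peak is 10.

10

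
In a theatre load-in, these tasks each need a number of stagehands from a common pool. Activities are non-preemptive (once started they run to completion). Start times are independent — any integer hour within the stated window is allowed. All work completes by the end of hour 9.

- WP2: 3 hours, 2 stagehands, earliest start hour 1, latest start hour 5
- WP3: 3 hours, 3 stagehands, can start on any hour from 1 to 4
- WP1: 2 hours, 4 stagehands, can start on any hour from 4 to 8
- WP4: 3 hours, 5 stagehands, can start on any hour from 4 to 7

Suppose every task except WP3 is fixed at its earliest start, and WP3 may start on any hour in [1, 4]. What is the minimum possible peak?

WP3@1: h1:5  h2:5  h3:5  h4:9  h5:9  h6:5  h7:0  h8:0  h9:0 → peak 9
WP3@2: h1:2  h2:5  h3:5  h4:12  h5:9  h6:5  h7:0  h8:0  h9:0 → peak 12
WP3@3: h1:2  h2:2  h3:5  h4:12  h5:12  h6:5  h7:0  h8:0  h9:0 → peak 12
WP3@4: h1:2  h2:2  h3:2  h4:12  h5:12  h6:8  h7:0  h8:0  h9:0 → peak 12
Best is WP3@1, peak 9.

9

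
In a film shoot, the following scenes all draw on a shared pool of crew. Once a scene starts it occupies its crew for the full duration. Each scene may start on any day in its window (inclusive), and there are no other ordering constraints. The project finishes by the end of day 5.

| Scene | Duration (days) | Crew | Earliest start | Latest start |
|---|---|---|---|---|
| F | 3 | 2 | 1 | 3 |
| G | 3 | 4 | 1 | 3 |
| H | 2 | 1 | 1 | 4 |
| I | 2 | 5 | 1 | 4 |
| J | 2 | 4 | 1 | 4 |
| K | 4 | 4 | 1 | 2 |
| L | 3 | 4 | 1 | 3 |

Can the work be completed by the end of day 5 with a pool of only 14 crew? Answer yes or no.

Schedule F@1, G@1, H@4, I@4, J@1, K@1, L@3: d1:14  d2:14  d3:14  d4:14  d5:10 — peak 14 ≤ 14.

yes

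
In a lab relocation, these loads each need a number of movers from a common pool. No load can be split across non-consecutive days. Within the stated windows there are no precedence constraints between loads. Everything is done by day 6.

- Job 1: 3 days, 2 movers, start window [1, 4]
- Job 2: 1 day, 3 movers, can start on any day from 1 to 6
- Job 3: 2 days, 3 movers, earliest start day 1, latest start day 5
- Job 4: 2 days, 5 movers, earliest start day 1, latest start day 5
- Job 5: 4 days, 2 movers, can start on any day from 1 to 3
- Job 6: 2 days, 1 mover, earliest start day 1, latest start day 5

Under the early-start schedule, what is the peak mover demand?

16

Early-start schedule: Job 1@1, Job 2@1, Job 3@1, Job 4@1, Job 5@1, Job 6@1.
Load per day: day 1: 16, day 2: 13, day 3: 4, day 4: 2, day 5: 0, day 6: 0.
Peak is 16.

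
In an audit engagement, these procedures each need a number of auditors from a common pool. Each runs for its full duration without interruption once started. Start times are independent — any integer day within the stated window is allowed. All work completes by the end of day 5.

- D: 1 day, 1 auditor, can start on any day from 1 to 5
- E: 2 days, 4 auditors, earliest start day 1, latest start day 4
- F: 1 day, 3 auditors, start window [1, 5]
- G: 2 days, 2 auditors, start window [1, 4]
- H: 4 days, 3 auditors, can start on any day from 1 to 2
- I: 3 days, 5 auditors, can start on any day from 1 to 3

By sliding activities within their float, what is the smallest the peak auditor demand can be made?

Early-start (D@1, E@1, F@1, G@1, H@1, I@1) gives peak 18: d1:18  d2:14  d3:8  d4:3  d5:0.
Shift E→4, G→4, H→2.
Schedule D@1, E@4, F@1, G@4, H@2, I@1: d1:9  d2:8  d3:8  d4:9  d5:9 — peak 9.
Total auditor-days = 43 over 5 days ⇒ peak ≥ ⌈43/5⌉ = 9, so 9 is optimal.

9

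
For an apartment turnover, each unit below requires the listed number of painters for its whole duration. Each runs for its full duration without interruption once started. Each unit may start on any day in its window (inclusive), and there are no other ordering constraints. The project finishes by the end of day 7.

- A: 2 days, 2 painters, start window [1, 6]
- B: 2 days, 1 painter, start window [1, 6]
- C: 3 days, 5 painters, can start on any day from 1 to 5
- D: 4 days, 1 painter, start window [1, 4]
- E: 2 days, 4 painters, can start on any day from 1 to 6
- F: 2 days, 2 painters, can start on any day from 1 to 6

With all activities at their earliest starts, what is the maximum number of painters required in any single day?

15

Early-start schedule: A@1, B@1, C@1, D@1, E@1, F@1.
Load per day: day 1: 15, day 2: 15, day 3: 6, day 4: 1, day 5: 0, day 6: 0, day 7: 0.
Peak is 15.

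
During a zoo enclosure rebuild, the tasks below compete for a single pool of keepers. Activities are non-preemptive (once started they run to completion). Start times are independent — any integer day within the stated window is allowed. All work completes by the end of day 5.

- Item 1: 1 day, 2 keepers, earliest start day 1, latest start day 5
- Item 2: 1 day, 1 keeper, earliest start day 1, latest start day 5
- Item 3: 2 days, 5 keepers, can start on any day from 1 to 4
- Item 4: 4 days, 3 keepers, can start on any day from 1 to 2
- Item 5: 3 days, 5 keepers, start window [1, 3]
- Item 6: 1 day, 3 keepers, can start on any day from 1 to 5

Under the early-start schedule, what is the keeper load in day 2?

At early start, day 2 has: Item 3, Item 4, Item 5.
Demand: 5 + 3 + 5 = 13.

13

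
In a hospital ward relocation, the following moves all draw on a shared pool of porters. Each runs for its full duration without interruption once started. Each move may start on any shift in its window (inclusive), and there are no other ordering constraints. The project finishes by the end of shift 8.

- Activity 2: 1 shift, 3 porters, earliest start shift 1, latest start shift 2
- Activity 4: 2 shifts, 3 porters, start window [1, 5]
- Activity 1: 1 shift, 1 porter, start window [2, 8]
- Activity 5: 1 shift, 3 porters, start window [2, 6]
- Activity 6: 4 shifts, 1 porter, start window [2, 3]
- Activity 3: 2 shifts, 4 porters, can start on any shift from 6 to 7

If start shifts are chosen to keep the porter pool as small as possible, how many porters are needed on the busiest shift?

4

Early-start (Activity 2@1, Activity 4@1, Activity 1@2, Activity 5@2, Activity 6@2, Activity 3@6) gives peak 8: s1:6  s2:8  s3:1  s4:1  s5:1  s6:4  s7:4  s8:0.
Shift Activity 4→2, Activity 5→4, Activity 6→3, Activity 3→7.
Schedule Activity 2@1, Activity 4@2, Activity 1@2, Activity 5@4, Activity 6@3, Activity 3@7: s1:3  s2:4  s3:4  s4:4  s5:1  s6:1  s7:4  s8:4 — peak 4.
Total porter-shifts = 25 over 8 shifts ⇒ peak ≥ ⌈25/8⌉ = 4, so 4 is optimal.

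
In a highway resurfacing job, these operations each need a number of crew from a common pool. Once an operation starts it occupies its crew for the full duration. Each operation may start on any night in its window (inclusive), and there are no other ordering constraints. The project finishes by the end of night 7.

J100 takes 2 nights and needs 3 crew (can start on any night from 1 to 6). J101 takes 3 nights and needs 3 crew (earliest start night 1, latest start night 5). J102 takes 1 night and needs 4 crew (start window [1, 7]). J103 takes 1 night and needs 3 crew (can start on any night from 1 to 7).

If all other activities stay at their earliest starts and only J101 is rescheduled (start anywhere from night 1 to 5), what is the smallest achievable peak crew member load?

10

J101@1: n1:13  n2:6  n3:3  n4:0  n5:0  n6:0  n7:0 → peak 13
J101@2: n1:10  n2:6  n3:3  n4:3  n5:0  n6:0  n7:0 → peak 10
J101@3: n1:10  n2:3  n3:3  n4:3  n5:3  n6:0  n7:0 → peak 10
J101@4: n1:10  n2:3  n3:0  n4:3  n5:3  n6:3  n7:0 → peak 10
J101@5: n1:10  n2:3  n3:0  n4:0  n5:3  n6:3  n7:3 → peak 10
Best is J101@2, peak 10.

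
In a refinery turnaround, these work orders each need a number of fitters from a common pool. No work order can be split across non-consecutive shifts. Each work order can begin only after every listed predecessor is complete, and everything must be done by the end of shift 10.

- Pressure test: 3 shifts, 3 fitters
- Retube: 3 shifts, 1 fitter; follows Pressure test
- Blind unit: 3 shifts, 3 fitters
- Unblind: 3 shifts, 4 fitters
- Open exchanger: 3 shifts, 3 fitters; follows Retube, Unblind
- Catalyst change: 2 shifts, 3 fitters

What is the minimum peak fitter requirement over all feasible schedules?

6

Early-start (Pressure test@1, Retube@4, Blind unit@1, Unblind@1, Open exchanger@7, Catalyst change@1) gives peak 13: s1:13  s2:13  s3:10  s4:1  s5:1  s6:1  s7:3  s8:3  s9:3  s10:0.
Shift Unblind→4, Catalyst change→7.
Schedule Pressure test@1, Retube@4, Blind unit@1, Unblind@4, Open exchanger@7, Catalyst change@7: s1:6  s2:6  s3:6  s4:5  s5:5  s6:5  s7:6  s8:6  s9:3  s10:0 — peak 6.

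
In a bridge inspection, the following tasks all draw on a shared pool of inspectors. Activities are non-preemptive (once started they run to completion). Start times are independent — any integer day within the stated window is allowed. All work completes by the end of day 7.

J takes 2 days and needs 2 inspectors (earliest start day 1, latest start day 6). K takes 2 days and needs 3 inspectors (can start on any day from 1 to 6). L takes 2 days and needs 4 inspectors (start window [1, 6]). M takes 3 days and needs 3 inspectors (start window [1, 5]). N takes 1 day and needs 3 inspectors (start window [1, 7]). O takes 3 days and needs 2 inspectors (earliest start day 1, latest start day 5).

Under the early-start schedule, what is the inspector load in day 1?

At early start, day 1 has: J, K, L, M, N, O.
Demand: 2 + 3 + 4 + 3 + 3 + 2 = 17.

17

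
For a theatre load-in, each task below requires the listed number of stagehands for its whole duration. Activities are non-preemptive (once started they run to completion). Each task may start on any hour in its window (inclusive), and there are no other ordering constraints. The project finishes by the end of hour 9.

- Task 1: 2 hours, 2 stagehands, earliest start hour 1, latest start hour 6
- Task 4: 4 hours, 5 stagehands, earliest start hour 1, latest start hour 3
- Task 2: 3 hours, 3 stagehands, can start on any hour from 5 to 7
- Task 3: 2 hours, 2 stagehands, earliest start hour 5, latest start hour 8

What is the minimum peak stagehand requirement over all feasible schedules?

5

Early-start (Task 1@1, Task 4@1, Task 2@5, Task 3@5) gives peak 7: h1:7  h2:7  h3:5  h4:5  h5:5  h6:5  h7:3  h8:0  h9:0.
Shift Task 4→3, Task 2→7, Task 3→7.
Schedule Task 1@1, Task 4@3, Task 2@7, Task 3@7: h1:2  h2:2  h3:5  h4:5  h5:5  h6:5  h7:5  h8:5  h9:3 — peak 5.
Total stagehand-hours = 37 over 9 hours ⇒ peak ≥ ⌈37/9⌉ = 5, so 5 is optimal.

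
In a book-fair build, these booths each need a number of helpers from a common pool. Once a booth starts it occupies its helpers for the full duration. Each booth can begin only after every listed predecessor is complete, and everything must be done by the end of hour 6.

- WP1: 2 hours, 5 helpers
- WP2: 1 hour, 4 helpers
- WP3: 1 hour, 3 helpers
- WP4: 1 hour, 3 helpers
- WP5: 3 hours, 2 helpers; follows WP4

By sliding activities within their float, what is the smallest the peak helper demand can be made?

Early-start (WP1@1, WP2@1, WP3@1, WP4@1, WP5@2) gives peak 15: h1:15  h2:7  h3:2  h4:2  h5:0  h6:0.
Shift WP2→4, WP3→3, WP4→3, WP5→4.
Schedule WP1@1, WP2@4, WP3@3, WP4@3, WP5@4: h1:5  h2:5  h3:6  h4:6  h5:2  h6:2 — peak 6.

6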